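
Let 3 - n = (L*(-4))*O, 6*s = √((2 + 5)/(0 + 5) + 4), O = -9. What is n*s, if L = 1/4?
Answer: -3*√15/5 ≈ -2.3238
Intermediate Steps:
L = ¼ ≈ 0.25000
s = √15/10 (s = √((2 + 5)/(0 + 5) + 4)/6 = √(7/5 + 4)/6 = √(27/5)/6 = (3*√15/5)/6 = √15/10 ≈ 0.38730)
n = -6 (n = 3 - (¼)*(-4)*(-9) = 3 - (-1)*(-9) = 3 - 1*9 = 3 - 9 = -6)
n*s = -3*√15/5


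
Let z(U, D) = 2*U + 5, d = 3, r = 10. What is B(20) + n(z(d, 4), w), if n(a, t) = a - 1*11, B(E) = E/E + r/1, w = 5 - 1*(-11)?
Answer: 11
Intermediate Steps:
w = 16 (w = 5 + 11 = 16)
z(U, D) = 5 + 2*U
B(E) = 11 (B(E) = E/E + 10/1 = 1 + 10*1 = 1 + 10 = 11)
n(a, t) = -11 + a (n(a, t) = a - 11 = -11 + a)
B(20) + n(z(d, 4), w) = 11 + (-11 + (5 + 2*3)) = 11 + (-11 + (5 + 6)) = 11 + (-11 + 11) = 11 + 0 = 11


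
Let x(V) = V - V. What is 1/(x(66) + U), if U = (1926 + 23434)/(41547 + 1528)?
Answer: 8615/5072 ≈ 1.6985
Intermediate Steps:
x(V) = 0
U = 5072/8615 (U = 25360/43075 = 25360*(1/43075) = 5072/8615 ≈ 0.58874)
1/(x(66) + U) = 1/(0 + 5072/8615) = 1/(5072/8615) = 8615/5072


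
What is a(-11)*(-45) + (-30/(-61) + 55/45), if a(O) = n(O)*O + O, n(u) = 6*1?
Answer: 1903226/549 ≈ 3466.7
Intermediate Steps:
n(u) = 6
a(O) = 7*O (a(O) = 6*O + O = 7*O)
a(-11)*(-45) + (-30/(-61) + 55/45) = (7*(-11))*(-45) + (-30/(-61) + 55/45) = -77*(-45) + (-30*(-1/61) + 55*(1/45)) = 3465 + (30/61 + 11/9) = 3465 + 941/549 = 1903226/549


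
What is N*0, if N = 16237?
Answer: 0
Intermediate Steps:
N*0 = 16237*0 = 0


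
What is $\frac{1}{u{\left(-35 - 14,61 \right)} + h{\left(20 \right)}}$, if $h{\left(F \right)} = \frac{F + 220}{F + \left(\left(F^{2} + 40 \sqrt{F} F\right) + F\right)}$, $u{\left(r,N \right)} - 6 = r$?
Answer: $- \frac{338863}{14573911} - \frac{240 \sqrt{5}}{14573911} \approx -0.023288$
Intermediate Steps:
$u{\left(r,N \right)} = 6 + r$
$h{\left(F \right)} = \frac{220 + F}{F^{2} + 2 F + 40 F^{\frac{3}{2}}}$ ($h{\left(F \right)} = \frac{220 + F}{F + \left(\left(F^{2} + 40 F^{\frac{3}{2}}\right) + F\right)} = \frac{220 + F}{F + \left(F + F^{2} + 40 F^{\frac{3}{2}}\right)} = \frac{220 + F}{F^{2} + 2 F + 40 F^{\frac{3}{2}}}$)
$\frac{1}{u{\left(-35 - 14,61 \right)} + h{\left(20 \right)}} = \frac{1}{\left(6 - 49\right) + \frac{220 + 20}{20^{2} + 2 \cdot 20 + 40 \cdot 20^{\frac{3}{2}}}} = \frac{1}{\left(6 - 49\right) + \frac{1}{400 + 40 + 40 \cdot 40 \sqrt{5}} \cdot 240} = \frac{1}{\left(6 - 49\right) + \frac{1}{400 + 40 + 1600 \sqrt{5}} \cdot 240} = \frac{1}{-43 + \frac{1}{440 + 1600 \sqrt{5}} \cdot 240} = \frac{1}{-43 + \frac{240}{440 + 1600 \sqrt{5}}}$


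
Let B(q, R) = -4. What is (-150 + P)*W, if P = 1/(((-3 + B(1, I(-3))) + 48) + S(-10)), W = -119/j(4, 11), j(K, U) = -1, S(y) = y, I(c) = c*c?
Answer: -553231/31 ≈ -17846.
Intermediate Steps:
I(c) = c²
W = 119 (W = -119/(-1) = -119*(-1) = 119)
P = 1/31 (P = 1/(((-3 - 4) + 48) - 10) = 1/((-7 + 48) - 10) = 1/(41 - 10) = 1/31 ≈ 0.032258)
(-150 + P)*W = (-150 + 1/31)*119 = -4649/31*119 = -553231/31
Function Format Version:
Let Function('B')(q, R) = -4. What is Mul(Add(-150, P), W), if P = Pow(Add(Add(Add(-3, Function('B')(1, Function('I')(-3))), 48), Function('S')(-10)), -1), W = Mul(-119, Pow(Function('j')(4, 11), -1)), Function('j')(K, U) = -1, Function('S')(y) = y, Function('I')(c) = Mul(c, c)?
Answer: Rational(-553231, 31) ≈ -17846.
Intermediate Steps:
Function('I')(c) = Pow(c, 2)
W = 119 (W = Mul(-119, Pow(-1, -1)) = Mul(-119, -1) = 119)
P = Rational(1, 31) (P = Pow(Add(Add(Add(-3, -4), 48), -10), -1) = Pow(Add(Add(-7, 48), -10), -1) = Pow(Add(41, -10), -1) = Pow(31, -1) = Rational(1, 31) ≈ 0.032258)
Mul(Add(-150, P), W) = Mul(Add(-150, Rational(1, 31)), 119) = Mul(Rational(-4649, 31), 119) = Rational(-553231, 31)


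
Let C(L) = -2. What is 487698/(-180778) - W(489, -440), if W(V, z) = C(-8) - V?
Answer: 44137150/90389 ≈ 488.30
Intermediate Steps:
W(V, z) = -2 - V
487698/(-180778) - W(489, -440) = 487698/(-180778) - (-2 - 1*489) = 487698*(-1/180778) - (-2 - 489) = -243849/90389 - 1*(-491) = -243849/90389 + 491 = 44137150/90389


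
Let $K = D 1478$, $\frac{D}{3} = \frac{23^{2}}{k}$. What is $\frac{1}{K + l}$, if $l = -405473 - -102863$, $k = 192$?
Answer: $- \frac{32}{9292589} \approx -3.4436 \cdot 10^{-6}$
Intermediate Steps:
$l = -302610$ ($l = -405473 + 102863 = -302610$)
$D = \frac{529}{64}$ ($D = 3 \frac{23^{2}}{192} = 3 \cdot 529 \cdot \frac{1}{192} = 3 \cdot \frac{529}{192} = \frac{529}{64} \approx 8.2656$)
$K = \frac{390931}{32}$ ($K = \frac{529}{64} \cdot 1478 = \frac{390931}{32} \approx 12217.0$)
$\frac{1}{K + l} = \frac{1}{\frac{390931}{32} - 302610} = \frac{1}{- \frac{9292589}{32}} = - \frac{32}{9292589}$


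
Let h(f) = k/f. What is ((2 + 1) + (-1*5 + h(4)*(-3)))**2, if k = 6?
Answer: 169/4 ≈ 42.250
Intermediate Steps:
h(f) = 6/f
((2 + 1) + (-1*5 + h(4)*(-3)))**2 = ((2 + 1) + (-1*5 + (6/4)*(-3)))**2 = (3 + (-5 + (6*(1/4))*(-3)))**2 = (3 + (-5 + (3/2)*(-3)))**2 = (3 + (-5 - 9/2))**2 = (3 - 19/2)**2 = (-13/2)**2 = 169/4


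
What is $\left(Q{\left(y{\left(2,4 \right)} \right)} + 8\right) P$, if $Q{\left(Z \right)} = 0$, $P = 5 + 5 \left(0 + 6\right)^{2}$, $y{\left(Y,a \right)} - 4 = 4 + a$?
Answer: $1480$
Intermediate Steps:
$y{\left(Y,a \right)} = 8 + a$ ($y{\left(Y,a \right)} = 4 + \left(4 + a\right) = 8 + a$)
$P = 185$ ($P = 5 + 5 \cdot 6^{2} = 5 + 5 \cdot 36 = 5 + 180 = 185$)
$\left(Q{\left(y{\left(2,4 \right)} \right)} + 8\right) P = \left(0 + 8\right) 185 = 8 \cdot 185 = 1480$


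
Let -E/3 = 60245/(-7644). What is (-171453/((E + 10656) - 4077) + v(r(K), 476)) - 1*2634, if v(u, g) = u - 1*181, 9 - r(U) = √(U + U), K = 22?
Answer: -47643707066/16823537 - 2*√11 ≈ -2838.6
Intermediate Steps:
r(U) = 9 - √2*√U (r(U) = 9 - √(U + U) = 9 - √(2*U) = 9 - √2*√U)
E = 60245/2548 (E = -180735/(-7644) = -180735*(-1)/7644 = -3*(-60245/7644) = 60245/2548 ≈ 23.644)
v(u, g) = -181 + u (v(u, g) = u - 181 = -181 + u)
(-171453/((E + 10656) - 4077) + v(r(K), 476)) - 1*2634 = (-171453/((60245/2548 + 10656) - 4077) + (-181 + (9 - √2*√22))) - 1*2634 = (-171453/(27211733/2548 - 4077) + (-181 + (9 - 2*√11))) - 2634 = (-171453/16823537/2548 + (-172 - 2*√11)) - 2634 = (-171453*2548/16823537 + (-172 - 2*√11)) - 2634 = (-436862244/16823537 + (-172 - 2*√11)) - 2634 = (-3330510608/16823537 - 2*√11) - 2634 = -47643707066/16823537 - 2*√11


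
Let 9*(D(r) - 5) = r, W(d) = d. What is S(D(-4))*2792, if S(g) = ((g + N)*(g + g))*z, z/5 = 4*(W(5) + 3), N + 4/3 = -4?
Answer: -256417280/81 ≈ -3.1656e+6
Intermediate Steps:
N = -16/3 (N = -4/3 - 4 = -16/3 ≈ -5.3333)
D(r) = 5 + r/9
z = 160 (z = 5*(4*(5 + 3)) = 5*(4*8) = 5*32 = 160)
S(g) = 320*g*(-16/3 + g) (S(g) = ((g - 16/3)*(g + g))*160 = ((-16/3 + g)*(2*g))*160 = (2*g*(-16/3 + g))*160 = 320*g*(-16/3 + g))
S(D(-4))*2792 = (320*(5 + (⅑)*(-4))*(-16 + 3*(5 + (⅑)*(-4)))/3)*2792 = (320*(5 - 4/9)*(-16 + 3*(5 - 4/9))/3)*2792 = ((320/3)*(41/9)*(-16 + 3*(41/9)))*2792 = ((320/3)*(41/9)*(-16 + 41/3))*2792 = ((320/3)*(41/9)*(-7/3))*2792 = -91840/81*2792 = -256417280/81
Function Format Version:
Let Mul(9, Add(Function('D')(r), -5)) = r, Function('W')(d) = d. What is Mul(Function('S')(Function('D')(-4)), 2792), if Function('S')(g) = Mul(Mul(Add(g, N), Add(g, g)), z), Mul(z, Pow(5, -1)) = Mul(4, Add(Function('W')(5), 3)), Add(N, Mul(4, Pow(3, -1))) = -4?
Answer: Rational(-256417280, 81) ≈ -3.1656e+6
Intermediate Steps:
N = Rational(-16, 3) (N = Add(Rational(-4, 3), -4) = Rational(-16, 3) ≈ -5.3333)
Function('D')(r) = Add(5, Mul(Rational(1, 9), r))
z = 160 (z = Mul(5, Mul(4, Add(5, 3))) = Mul(5, Mul(4, 8)) = Mul(5, 32) = 160)
Function('S')(g) = Mul(320, g, Add(Rational(-16, 3), g)) (Function('S')(g) = Mul(Mul(Add(g, Rational(-16, 3)), Add(g, g)), 160) = Mul(Mul(Add(Rational(-16, 3), g), Mul(2, g)), 160) = Mul(Mul(2, g, Add(Rational(-16, 3), g)), 160) = Mul(320, g, Add(Rational(-16, 3), g)))
Mul(Function('S')(Function('D')(-4)), 2792) = Mul(Mul(Rational(320, 3), Add(5, Mul(Rational(1, 9), -4)), Add(-16, Mul(3, Add(5, Mul(Rational(1, 9), -4))))), 2792) = Mul(Mul(Rational(320, 3), Add(5, Rational(-4, 9)), Add(-16, Mul(3, Add(5, Rational(-4, 9))))), 2792) = Mul(Mul(Rational(320, 3), Rational(41, 9), Add(-16, Mul(3, Rational(41, 9)))), 2792) = Mul(Mul(Rational(320, 3), Rational(41, 9), Add(-16, Rational(41, 3))), 2792) = Mul(Mul(Rational(320, 3), Rational(41, 9), Rational(-7, 3)), 2792) = Mul(Rational(-91840, 81), 2792) = Rational(-256417280, 81)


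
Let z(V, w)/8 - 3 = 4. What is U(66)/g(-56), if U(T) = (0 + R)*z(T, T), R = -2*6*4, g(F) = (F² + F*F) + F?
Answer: -16/37 ≈ -0.43243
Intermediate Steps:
z(V, w) = 56 (z(V, w) = 24 + 8*4 = 24 + 32 = 56)
g(F) = F + 2*F² (g(F) = (F² + F²) + F = 2*F² + F = F + 2*F²)
R = -48 (R = -12*4 = -48)
U(T) = -2688 (U(T) = (0 - 48)*56 = -48*56 = -2688)
U(66)/g(-56) = -2688*(-1/(56*(1 + 2*(-56)))) = -2688*(-1/(56*(1 - 112))) = -2688/((-56*(-111))) = -2688/6216 = -2688*1/6216 = -16/37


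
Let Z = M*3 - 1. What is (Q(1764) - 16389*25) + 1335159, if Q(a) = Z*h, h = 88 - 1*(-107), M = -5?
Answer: 922314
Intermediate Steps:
h = 195 (h = 88 + 107 = 195)
Z = -16 (Z = -5*3 - 1 = -15 - 1 = -16)
Q(a) = -3120 (Q(a) = -16*195 = -3120)
(Q(1764) - 16389*25) + 1335159 = (-3120 - 16389*25) + 1335159 = (-3120 - 409725) + 1335159 = -412845 + 1335159 = 922314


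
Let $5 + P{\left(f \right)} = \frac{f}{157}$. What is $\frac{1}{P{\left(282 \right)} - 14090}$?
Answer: $- \frac{157}{2212633} \approx -7.0956 \cdot 10^{-5}$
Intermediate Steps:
$P{\left(f \right)} = -5 + \frac{f}{157}$
$\frac{1}{P{\left(282 \right)} - 14090} = \frac{1}{\left(-5 + \frac{1}{157} \cdot 282\right) - 14090} = \frac{1}{\left(-5 + \frac{282}{157}\right) - 14090} = \frac{1}{- \frac{503}{157} - 14090} = \frac{1}{- \frac{2212633}{157}} = - \frac{157}{2212633}$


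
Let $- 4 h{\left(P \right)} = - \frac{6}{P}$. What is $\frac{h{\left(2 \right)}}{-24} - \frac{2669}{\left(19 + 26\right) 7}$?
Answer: $- \frac{85723}{10080} \approx -8.5043$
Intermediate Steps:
$h{\left(P \right)} = \frac{3}{2 P}$ ($h{\left(P \right)} = - \frac{\left(-6\right) \frac{1}{P}}{4} = \frac{3}{2 P}$)
$\frac{h{\left(2 \right)}}{-24} - \frac{2669}{\left(19 + 26\right) 7} = \frac{\frac{3}{2} \cdot \frac{1}{2}}{-24} - \frac{2669}{\left(19 + 26\right) 7} = \frac{3}{2} \cdot \frac{1}{2} \left(- \frac{1}{24}\right) - \frac{2669}{45 \cdot 7} = \frac{3}{4} \left(- \frac{1}{24}\right) - \frac{2669}{315} = - \frac{1}{32} - \frac{2669}{315} = - \frac{85723}{10080}$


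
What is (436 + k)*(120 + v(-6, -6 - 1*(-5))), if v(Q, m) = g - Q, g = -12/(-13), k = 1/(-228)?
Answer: 27336925/494 ≈ 55338.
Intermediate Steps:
k = -1/228 ≈ -0.0043860
g = 12/13 (g = -12*(-1/13) = 12/13 ≈ 0.92308)
v(Q, m) = 12/13 - Q
(436 + k)*(120 + v(-6, -6 - 1*(-5))) = (436 - 1/228)*(120 + (12/13 - 1*(-6))) = 99407*(120 + (12/13 + 6))/228 = 99407*(120 + 90/13)/228 = (99407/228)*(1650/13) = 27336925/494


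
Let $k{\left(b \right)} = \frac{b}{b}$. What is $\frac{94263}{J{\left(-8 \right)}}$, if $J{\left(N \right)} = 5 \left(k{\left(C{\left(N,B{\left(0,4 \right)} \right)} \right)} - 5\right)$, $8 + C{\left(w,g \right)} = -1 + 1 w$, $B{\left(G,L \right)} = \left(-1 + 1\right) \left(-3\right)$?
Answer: $- \frac{94263}{20} \approx -4713.1$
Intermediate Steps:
$B{\left(G,L \right)} = 0$ ($B{\left(G,L \right)} = 0 \left(-3\right) = 0$)
$C{\left(w,g \right)} = -9 + w$ ($C{\left(w,g \right)} = -8 + \left(-1 + 1 w\right) = -8 + \left(-1 + w\right) = -9 + w$)
$k{\left(b \right)} = 1$
$J{\left(N \right)} = -20$ ($J{\left(N \right)} = 5 \left(1 - 5\right) = 5 \left(-4\right) = -20$)
$\frac{94263}{J{\left(-8 \right)}} = \frac{94263}{-20} = 94263 \left(- \frac{1}{20}\right) = - \frac{94263}{20}$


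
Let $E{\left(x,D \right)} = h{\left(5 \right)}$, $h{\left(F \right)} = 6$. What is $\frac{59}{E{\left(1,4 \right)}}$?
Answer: $\frac{59}{6} \approx 9.8333$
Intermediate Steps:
$E{\left(x,D \right)} = 6$
$\frac{59}{E{\left(1,4 \right)}} = \frac{59}{6}$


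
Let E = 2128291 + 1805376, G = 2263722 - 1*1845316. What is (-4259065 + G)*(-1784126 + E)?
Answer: -8255653987519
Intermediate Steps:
G = 418406 (G = 2263722 - 1845316 = 418406)
E = 3933667
(-4259065 + G)*(-1784126 + E) = (-4259065 + 418406)*(-1784126 + 3933667) = -3840659*2149541 = -8255653987519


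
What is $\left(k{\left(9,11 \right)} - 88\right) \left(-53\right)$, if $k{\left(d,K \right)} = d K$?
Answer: $-583$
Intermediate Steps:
$k{\left(d,K \right)} = K d$
$\left(k{\left(9,11 \right)} - 88\right) \left(-53\right) = \left(11 \cdot 9 - 88\right) \left(-53\right) = \left(99 - 88\right) \left(-53\right) = 11 \left(-53\right) = -583$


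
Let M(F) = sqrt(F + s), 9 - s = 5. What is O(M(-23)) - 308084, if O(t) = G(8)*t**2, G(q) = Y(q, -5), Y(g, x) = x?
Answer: -307989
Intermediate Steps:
G(q) = -5
s = 4 (s = 9 - 1*5 = 9 - 5 = 4)
M(F) = sqrt(4 + F) (M(F) = sqrt(F + 4) = sqrt(4 + F))
O(t) = -5*t**2
O(M(-23)) - 308084 = -5*(sqrt(4 - 23))**2 - 308084 = -5*(sqrt(-19))**2 - 308084 = -5*(I*sqrt(19))**2 - 308084 = -5*(-19) - 308084 = 95 - 308084 = -307989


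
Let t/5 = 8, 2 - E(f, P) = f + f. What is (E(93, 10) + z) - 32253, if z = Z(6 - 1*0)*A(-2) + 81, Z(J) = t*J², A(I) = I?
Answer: -35236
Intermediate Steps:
E(f, P) = 2 - 2*f (E(f, P) = 2 - (f + f) = 2 - 2*f)
t = 40 (t = 5*8 = 40)
Z(J) = 40*J²
z = -2799 (z = (40*(6 - 1*0)²)*(-2) + 81 = (40*(6 + 0)²)*(-2) + 81 = (40*6²)*(-2) + 81 = (40*36)*(-2) + 81 = 1440*(-2) + 81 = -2880 + 81 = -2799)
(E(93, 10) + z) - 32253 = ((2 - 2*93) - 2799) - 32253 = ((2 - 186) - 2799) - 32253 = (-184 - 2799) - 32253 = -2983 - 32253 = -35236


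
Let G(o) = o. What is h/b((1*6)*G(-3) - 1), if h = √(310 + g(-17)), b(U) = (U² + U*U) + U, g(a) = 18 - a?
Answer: √345/703 ≈ 0.026421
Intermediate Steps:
b(U) = U + 2*U² (b(U) = (U² + U²) + U = 2*U² + U = U + 2*U²)
h = √345 (h = √(310 + (18 - 1*(-17))) = √(310 + (18 + 17)) = √(310 + 35) = √345 ≈ 18.574)
h/b((1*6)*G(-3) - 1) = √345/((((1*6)*(-3) - 1)*(1 + 2*((1*6)*(-3) - 1)))) = √345/(((6*(-3) - 1)*(1 + 2*(6*(-3) - 1)))) = √345/(((-18 - 1)*(1 + 2*(-18 - 1)))) = √345/((-19*(1 + 2*(-19)))) = √345/((-19*(1 - 38))) = √345/((-19*(-37))) = √345/703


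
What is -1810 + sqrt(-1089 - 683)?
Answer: -1810 + 2*I*sqrt(443) ≈ -1810.0 + 42.095*I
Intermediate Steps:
-1810 + sqrt(-1089 - 683) = -1810 + sqrt(-1772) = -1810 + 2*I*sqrt(443)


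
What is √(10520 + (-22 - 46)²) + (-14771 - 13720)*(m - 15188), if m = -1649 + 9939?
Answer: 196530918 + 2*√3786 ≈ 1.9653e+8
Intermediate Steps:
m = 8290
√(10520 + (-22 - 46)²) + (-14771 - 13720)*(m - 15188) = √(10520 + (-22 - 46)²) + (-14771 - 13720)*(8290 - 15188) = √(10520 + (-68)²) - 28491*(-6898) = √(10520 + 4624) + 196530918 = √15144 + 196530918 = 2*√3786 + 196530918 = 196530918 + 2*√3786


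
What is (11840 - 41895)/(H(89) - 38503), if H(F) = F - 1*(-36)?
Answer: 30055/38378 ≈ 0.78313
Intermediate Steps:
H(F) = 36 + F (H(F) = F + 36 = 36 + F)
(11840 - 41895)/(H(89) - 38503) = (11840 - 41895)/((36 + 89) - 38503) = -30055/(125 - 38503) = -30055/(-38378) = -30055*(-1/38378) = 30055/38378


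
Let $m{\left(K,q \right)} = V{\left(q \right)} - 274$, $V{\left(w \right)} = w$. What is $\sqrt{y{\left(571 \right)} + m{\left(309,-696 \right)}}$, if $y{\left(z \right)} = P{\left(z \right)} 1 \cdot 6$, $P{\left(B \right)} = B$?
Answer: $2 \sqrt{614} \approx 49.558$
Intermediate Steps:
$m{\left(K,q \right)} = -274 + q$ ($m{\left(K,q \right)} = q - 274 = -274 + q$)
$y{\left(z \right)} = 6 z$ ($y{\left(z \right)} = z 1 \cdot 6 = z 6 = 6 z$)
$\sqrt{y{\left(571 \right)} + m{\left(309,-696 \right)}} = \sqrt{6 \cdot 571 - 970} = \sqrt{3426 - 970} = \sqrt{2456} = 2 \sqrt{614}$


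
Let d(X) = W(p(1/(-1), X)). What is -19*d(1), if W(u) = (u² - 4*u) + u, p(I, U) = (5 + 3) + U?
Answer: -1026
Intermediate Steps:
p(I, U) = 8 + U
W(u) = u² - 3*u
d(X) = (5 + X)*(8 + X) (d(X) = (8 + X)*(-3 + (8 + X)) = (8 + X)*(5 + X) = (5 + X)*(8 + X))
-19*d(1) = -19*(5 + 1)*(8 + 1) = -114*9 = -19*54 = -1026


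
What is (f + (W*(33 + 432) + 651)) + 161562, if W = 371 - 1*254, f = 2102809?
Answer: 2319427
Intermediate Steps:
W = 117 (W = 371 - 254 = 117)
(f + (W*(33 + 432) + 651)) + 161562 = (2102809 + (117*(33 + 432) + 651)) + 161562 = (2102809 + (117*465 + 651)) + 161562 = (2102809 + (54405 + 651)) + 161562 = (2102809 + 55056) + 161562 = 2157865 + 161562 = 2319427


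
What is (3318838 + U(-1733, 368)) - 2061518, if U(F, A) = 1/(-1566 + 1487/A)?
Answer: 722708792952/574801 ≈ 1.2573e+6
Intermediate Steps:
(3318838 + U(-1733, 368)) - 2061518 = (3318838 - 1*368/(-1487 + 1566*368)) - 2061518 = (3318838 - 1*368/(-1487 + 576288)) - 2061518 = (3318838 - 1*368/574801) - 2061518 = (3318838 - 1*368*1/574801) - 2061518 = (3318838 - 368/574801) - 2061518 = 1907671400870/574801 - 2061518 = 722708792952/574801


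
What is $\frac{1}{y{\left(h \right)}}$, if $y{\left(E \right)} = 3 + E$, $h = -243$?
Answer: $- \frac{1}{240} \approx -0.0041667$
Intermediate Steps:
$\frac{1}{y{\left(h \right)}} = \frac{1}{3 - 243} = \frac{1}{-240} = - \frac{1}{240}$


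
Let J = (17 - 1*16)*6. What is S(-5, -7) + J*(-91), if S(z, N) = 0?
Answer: -546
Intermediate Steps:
J = 6 (J = (17 - 16)*6 = 1*6 = 6)
S(-5, -7) + J*(-91) = 0 + 6*(-91) = 0 - 546 = -546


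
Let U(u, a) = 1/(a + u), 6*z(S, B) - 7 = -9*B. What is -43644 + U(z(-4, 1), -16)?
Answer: -2138559/49 ≈ -43644.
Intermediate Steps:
z(S, B) = 7/6 - 3*B/2 (z(S, B) = 7/6 + (-9*B)/6 = 7/6 - 3*B/2)
-43644 + U(z(-4, 1), -16) = -43644 + 1/(-16 + (7/6 - 3/2*1)) = -43644 + 1/(-16 + (7/6 - 3/2)) = -43644 + 1/(-16 - ⅓) = -43644 + 1/(-49/3) = -43644 - 3/49 = -2138559/49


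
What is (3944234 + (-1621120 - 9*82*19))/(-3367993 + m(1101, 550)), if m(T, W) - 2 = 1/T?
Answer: -1271155146/1854079045 ≈ -0.68560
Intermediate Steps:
m(T, W) = 2 + 1/T
(3944234 + (-1621120 - 9*82*19))/(-3367993 + m(1101, 550)) = (3944234 + (-1621120 - 9*82*19))/(-3367993 + (2 + 1/1101)) = (3944234 + (-1621120 - 738*19))/(-3367993 + (2 + 1/1101)) = (3944234 + (-1621120 - 1*14022))/(-3367993 + 2203/1101) = (3944234 + (-1621120 - 14022))/(-3708158090/1101) = (3944234 - 1635142)*(-1101/3708158090) = 2309092*(-1101/3708158090) = -1271155146/1854079045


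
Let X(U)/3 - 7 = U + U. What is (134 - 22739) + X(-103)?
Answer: -23202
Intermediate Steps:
X(U) = 21 + 6*U (X(U) = 21 + 3*(U + U) = 21 + 3*(2*U) = 21 + 6*U)
(134 - 22739) + X(-103) = (134 - 22739) + (21 + 6*(-103)) = -22605 + (21 - 618) = -22605 - 597 = -23202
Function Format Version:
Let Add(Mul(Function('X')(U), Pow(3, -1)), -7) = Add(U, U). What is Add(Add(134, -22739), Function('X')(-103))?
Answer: -23202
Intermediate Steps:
Function('X')(U) = Add(21, Mul(6, U)) (Function('X')(U) = Add(21, Mul(3, Add(U, U))) = Add(21, Mul(3, Mul(2, U))) = Add(21, Mul(6, U)))
Add(Add(134, -22739), Function('X')(-103)) = Add(Add(134, -22739), Add(21, Mul(6, -103))) = Add(-22605, Add(21, -618)) = Add(-22605, -597) = -23202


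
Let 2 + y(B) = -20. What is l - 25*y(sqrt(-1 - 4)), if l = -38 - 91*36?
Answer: -2764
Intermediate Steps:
y(B) = -22 (y(B) = -2 - 20 = -22)
l = -3314 (l = -38 - 3276 = -3314)
l - 25*y(sqrt(-1 - 4)) = -3314 - 25*(-22) = -3314 + 550 = -2764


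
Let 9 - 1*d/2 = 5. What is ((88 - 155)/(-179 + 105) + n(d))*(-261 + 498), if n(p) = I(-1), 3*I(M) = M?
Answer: 10033/74 ≈ 135.58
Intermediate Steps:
d = 8 (d = 18 - 2*5 = 18 - 10 = 8)
I(M) = M/3
n(p) = -⅓ (n(p) = (⅓)*(-1) = -⅓)
((88 - 155)/(-179 + 105) + n(d))*(-261 + 498) = ((88 - 155)/(-179 + 105) - ⅓)*(-261 + 498) = (-67/(-74) - ⅓)*237 = (-67*(-1/74) - ⅓)*237 = (67/74 - ⅓)*237 = (127/222)*237 = 10033/74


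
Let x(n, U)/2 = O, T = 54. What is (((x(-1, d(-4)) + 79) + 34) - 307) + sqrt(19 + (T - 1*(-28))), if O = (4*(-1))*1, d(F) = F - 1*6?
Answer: -202 + sqrt(101) ≈ -191.95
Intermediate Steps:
d(F) = -6 + F (d(F) = F - 6 = -6 + F)
O = -4 (O = -4*1 = -4)
x(n, U) = -8 (x(n, U) = 2*(-4) = -8)
(((x(-1, d(-4)) + 79) + 34) - 307) + sqrt(19 + (T - 1*(-28))) = (((-8 + 79) + 34) - 307) + sqrt(19 + (54 - 1*(-28))) = ((71 + 34) - 307) + sqrt(19 + (54 + 28)) = (105 - 307) + sqrt(19 + 82) = -202 + sqrt(101)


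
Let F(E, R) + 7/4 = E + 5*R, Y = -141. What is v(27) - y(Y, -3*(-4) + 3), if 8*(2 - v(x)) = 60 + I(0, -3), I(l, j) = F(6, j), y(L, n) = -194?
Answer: 6075/32 ≈ 189.84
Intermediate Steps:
F(E, R) = -7/4 + E + 5*R (F(E, R) = -7/4 + (E + 5*R) = -7/4 + E + 5*R)
I(l, j) = 17/4 + 5*j (I(l, j) = -7/4 + 6 + 5*j = 17/4 + 5*j)
v(x) = -133/32 (v(x) = 2 - (60 + (17/4 + 5*(-3)))/8 = 2 - (60 + (17/4 - 15))/8 = 2 - (60 - 43/4)/8 = 2 - ⅛*197/4 = 2 - 197/32 = -133/32)
v(27) - y(Y, -3*(-4) + 3) = -133/32 - 1*(-194) = -133/32 + 194 = 6075/32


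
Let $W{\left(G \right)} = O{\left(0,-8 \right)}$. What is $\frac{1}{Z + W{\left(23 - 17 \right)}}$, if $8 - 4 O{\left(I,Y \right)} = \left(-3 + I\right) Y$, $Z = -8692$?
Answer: $- \frac{1}{8696} \approx -0.000115$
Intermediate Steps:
$O{\left(I,Y \right)} = 2 - \frac{Y \left(-3 + I\right)}{4}$ ($O{\left(I,Y \right)} = 2 - \frac{\left(-3 + I\right) Y}{4} = 2 - \frac{Y \left(-3 + I\right)}{4}$)
$W{\left(G \right)} = -4$ ($W{\left(G \right)} = 2 + \frac{3}{4} \left(-8\right) - 0 \left(-8\right) = 2 - 6 + 0 = -4$)
$\frac{1}{Z + W{\left(23 - 17 \right)}} = \frac{1}{-8692 - 4} = \frac{1}{-8696} = - \frac{1}{8696}$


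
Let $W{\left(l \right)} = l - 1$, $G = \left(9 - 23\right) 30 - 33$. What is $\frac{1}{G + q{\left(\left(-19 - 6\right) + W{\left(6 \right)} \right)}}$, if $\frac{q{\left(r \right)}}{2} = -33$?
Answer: $- \frac{1}{519} \approx -0.0019268$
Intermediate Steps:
$G = -453$ ($G = \left(9 - 23\right) 30 - 33 = \left(-14\right) 30 - 33 = -420 - 33 = -453$)
$W{\left(l \right)} = -1 + l$
$q{\left(r \right)} = -66$ ($q{\left(r \right)} = 2 \left(-33\right) = -66$)
$\frac{1}{G + q{\left(\left(-19 - 6\right) + W{\left(6 \right)} \right)}} = \frac{1}{-453 - 66} = \frac{1}{-519} = - \frac{1}{519}$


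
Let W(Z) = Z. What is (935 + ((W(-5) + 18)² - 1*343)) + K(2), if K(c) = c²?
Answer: 765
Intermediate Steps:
(935 + ((W(-5) + 18)² - 1*343)) + K(2) = (935 + ((-5 + 18)² - 1*343)) + 2² = (935 + (13² - 343)) + 4 = (935 + (169 - 343)) + 4 = (935 - 174) + 4 = 761 + 4 = 765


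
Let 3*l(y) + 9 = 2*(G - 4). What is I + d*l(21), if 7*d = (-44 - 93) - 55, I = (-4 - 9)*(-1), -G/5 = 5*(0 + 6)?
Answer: 20379/7 ≈ 2911.3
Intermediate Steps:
G = -150 (G = -25*(0 + 6) = -25*6 = -5*30 = -150)
I = 13 (I = -13*(-1) = 13)
l(y) = -317/3 (l(y) = -3 + (2*(-150 - 4))/3 = -3 + (2*(-154))/3 = -3 + (⅓)*(-308) = -3 - 308/3 = -317/3)
d = -192/7 (d = ((-44 - 93) - 55)/7 = (-137 - 55)/7 = (⅐)*(-192) = -192/7 ≈ -27.429)
I + d*l(21) = 13 - 192/7*(-317/3) = 13 + 20288/7 = 20379/7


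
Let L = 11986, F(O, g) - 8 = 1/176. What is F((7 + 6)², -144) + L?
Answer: 2110945/176 ≈ 11994.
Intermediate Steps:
F(O, g) = 1409/176 (F(O, g) = 8 + 1/176 = 1409/176)
F((7 + 6)², -144) + L = 1409/176 + 11986 = 2110945/176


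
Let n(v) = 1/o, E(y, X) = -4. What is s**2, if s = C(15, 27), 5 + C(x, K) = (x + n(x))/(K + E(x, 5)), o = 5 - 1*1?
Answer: 159201/8464 ≈ 18.809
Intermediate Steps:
o = 4 (o = 5 - 1 = 4)
n(v) = 1/4
C(x, K) = -5 + (1/4 + x)/(-4 + K) (C(x, K) = -5 + (x + 1/4)/(K - 4) = -5 + (1/4 + x)/(-4 + K))
s = -399/92 (s = (81/4 + 15 - 5*27)/(-4 + 27) = (81/4 + 15 - 135)/23 = (1/23)*(-399/4) = -399/92 ≈ -4.3370)
s**2 = (-399/92)**2 = 159201/8464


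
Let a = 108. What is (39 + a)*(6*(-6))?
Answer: -5292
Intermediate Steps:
(39 + a)*(6*(-6)) = (39 + 108)*(6*(-6)) = 147*(-36) = -5292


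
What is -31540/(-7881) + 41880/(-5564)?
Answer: -38641930/10962471 ≈ -3.5249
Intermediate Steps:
-31540/(-7881) + 41880/(-5564) = -31540*(-1/7881) + 41880*(-1/5564) = 31540/7881 - 10470/1391 = -38641930/10962471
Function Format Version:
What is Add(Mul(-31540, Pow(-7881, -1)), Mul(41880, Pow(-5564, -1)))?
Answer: Rational(-38641930, 10962471) ≈ -3.5249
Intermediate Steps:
Add(Mul(-31540, Pow(-7881, -1)), Mul(41880, Pow(-5564, -1))) = Add(Mul(-31540, Rational(-1, 7881)), Mul(41880, Rational(-1, 5564))) = Add(Rational(31540, 7881), Rational(-10470, 1391)) = Rational(-38641930, 10962471)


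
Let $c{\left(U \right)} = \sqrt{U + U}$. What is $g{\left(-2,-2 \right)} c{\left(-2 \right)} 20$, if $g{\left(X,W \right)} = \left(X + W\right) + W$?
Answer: $- 240 i \approx - 240.0 i$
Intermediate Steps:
$c{\left(U \right)} = \sqrt{2} \sqrt{U}$ ($c{\left(U \right)} = \sqrt{2 U} = \sqrt{2} \sqrt{U}$)
$g{\left(X,W \right)} = X + 2 W$ ($g{\left(X,W \right)} = \left(W + X\right) + W = X + 2 W$)
$g{\left(-2,-2 \right)} c{\left(-2 \right)} 20 = \left(-2 + 2 \left(-2\right)\right) \sqrt{2} \sqrt{-2} \cdot 20 = \left(-2 - 4\right) \sqrt{2} i \sqrt{2} \cdot 20 = - 6 \cdot 2 i 20 = - 12 i 20 = - 240 i$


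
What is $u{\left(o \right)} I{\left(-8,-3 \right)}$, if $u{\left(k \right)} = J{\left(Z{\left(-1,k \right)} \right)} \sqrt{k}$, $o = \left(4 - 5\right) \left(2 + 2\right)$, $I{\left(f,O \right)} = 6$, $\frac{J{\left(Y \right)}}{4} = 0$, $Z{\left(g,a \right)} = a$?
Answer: $0$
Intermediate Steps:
$J{\left(Y \right)} = 0$ ($J{\left(Y \right)} = 4 \cdot 0 = 0$)
$o = -4$ ($o = \left(-1\right) 4 = -4$)
$u{\left(k \right)} = 0$ ($u{\left(k \right)} = 0 \sqrt{k} = 0$)
$u{\left(o \right)} I{\left(-8,-3 \right)} = 0 \cdot 6 = 0$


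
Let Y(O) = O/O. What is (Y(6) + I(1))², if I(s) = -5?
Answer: 16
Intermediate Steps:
Y(O) = 1
(Y(6) + I(1))² = (1 - 5)² = (-4)² = 16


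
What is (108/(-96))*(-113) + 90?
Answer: 1737/8 ≈ 217.13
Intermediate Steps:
(108/(-96))*(-113) + 90 = (108*(-1/96))*(-113) + 90 = -9/8*(-113) + 90 = 1017/8 + 90 = 1737/8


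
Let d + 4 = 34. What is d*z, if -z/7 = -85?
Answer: 17850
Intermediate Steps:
z = 595 (z = -7*(-85) = 595)
d = 30 (d = -4 + 34 = 30)
d*z = 30*595 = 17850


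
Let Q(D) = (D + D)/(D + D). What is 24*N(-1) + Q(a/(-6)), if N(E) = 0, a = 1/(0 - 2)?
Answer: 1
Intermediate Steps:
a = -½ (a = 1/(-2) = -½ ≈ -0.50000)
Q(D) = 1 (Q(D) = (2*D)/((2*D)) = (2*D)*(1/(2*D)) = 1)
24*N(-1) + Q(a/(-6)) = 24*0 + 1 = 0 + 1 = 1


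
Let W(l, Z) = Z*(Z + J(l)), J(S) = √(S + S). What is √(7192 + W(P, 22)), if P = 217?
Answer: √(7676 + 22*√434) ≈ 90.190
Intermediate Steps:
J(S) = √2*√S (J(S) = √(2*S) = √2*√S)
W(l, Z) = Z*(Z + √2*√l)
√(7192 + W(P, 22)) = √(7192 + 22*(22 + √2*√217)) = √(7192 + 22*(22 + √434)) = √(7192 + (484 + 22*√434)) = √(7676 + 22*√434)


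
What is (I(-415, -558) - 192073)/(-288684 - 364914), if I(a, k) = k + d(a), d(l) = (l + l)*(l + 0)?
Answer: -151819/653598 ≈ -0.23228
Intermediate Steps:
d(l) = 2*l² (d(l) = (2*l)*l = 2*l²)
I(a, k) = k + 2*a²
(I(-415, -558) - 192073)/(-288684 - 364914) = ((-558 + 2*(-415)²) - 192073)/(-288684 - 364914) = ((-558 + 2*172225) - 192073)/(-653598) = ((-558 + 344450) - 192073)*(-1/653598) = (343892 - 192073)*(-1/653598) = 151819*(-1/653598) = -151819/653598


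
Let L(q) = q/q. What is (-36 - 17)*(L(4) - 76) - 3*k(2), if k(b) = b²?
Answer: 3963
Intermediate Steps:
L(q) = 1
(-36 - 17)*(L(4) - 76) - 3*k(2) = (-36 - 17)*(1 - 76) - 3*2² = -53*(-75) - 3*4 = 3975 - 12 = 3963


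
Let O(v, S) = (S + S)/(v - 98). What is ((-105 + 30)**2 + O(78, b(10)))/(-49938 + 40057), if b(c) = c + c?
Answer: -5623/9881 ≈ -0.56907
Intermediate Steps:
b(c) = 2*c
O(v, S) = 2*S/(-98 + v) (O(v, S) = (2*S)/(-98 + v) = 2*S/(-98 + v))
((-105 + 30)**2 + O(78, b(10)))/(-49938 + 40057) = ((-105 + 30)**2 + 2*(2*10)/(-98 + 78))/(-49938 + 40057) = ((-75)**2 + 2*20/(-20))/(-9881) = (5625 + 2*20*(-1/20))*(-1/9881) = (5625 - 2)*(-1/9881) = 5623*(-1/9881) = -5623/9881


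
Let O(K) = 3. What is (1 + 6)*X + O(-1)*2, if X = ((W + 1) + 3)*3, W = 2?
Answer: 132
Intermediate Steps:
X = 18 (X = ((2 + 1) + 3)*3 = (3 + 3)*3 = 6*3 = 18)
(1 + 6)*X + O(-1)*2 = (1 + 6)*18 + 3*2 = 7*18 + 6 = 126 + 6 = 132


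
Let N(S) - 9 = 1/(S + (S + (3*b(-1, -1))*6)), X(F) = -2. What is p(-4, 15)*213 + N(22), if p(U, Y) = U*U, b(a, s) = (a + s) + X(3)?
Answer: 95675/28 ≈ 3417.0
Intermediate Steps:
b(a, s) = -2 + a + s (b(a, s) = (a + s) - 2 = -2 + a + s)
p(U, Y) = U²
N(S) = 9 + 1/(-72 + 2*S) (N(S) = 9 + 1/(S + (S + (3*(-2 - 1 - 1))*6)) = 9 + 1/(S + (S + (3*(-4))*6)) = 9 + 1/(S + (S - 12*6)) = 9 + 1/(S + (S - 72)) = 9 + 1/(S + (-72 + S)) = 9 + 1/(-72 + 2*S))
p(-4, 15)*213 + N(22) = (-4)²*213 + (-647 + 18*22)/(2*(-36 + 22)) = 16*213 + (½)*(-647 + 396)/(-14) = 3408 + (½)*(-1/14)*(-251) = 3408 + 251/28 = 95675/28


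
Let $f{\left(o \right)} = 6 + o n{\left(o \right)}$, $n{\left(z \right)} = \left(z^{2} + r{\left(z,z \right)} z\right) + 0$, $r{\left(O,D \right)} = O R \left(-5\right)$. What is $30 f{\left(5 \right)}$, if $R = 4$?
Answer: $-71070$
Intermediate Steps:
$r{\left(O,D \right)} = - 20 O$ ($r{\left(O,D \right)} = O 4 \left(-5\right) = 4 O \left(-5\right) = - 20 O$)
$n{\left(z \right)} = - 19 z^{2}$ ($n{\left(z \right)} = \left(z^{2} + - 20 z z\right) + 0 = \left(z^{2} - 20 z^{2}\right) + 0 = - 19 z^{2} + 0 = - 19 z^{2}$)
$f{\left(o \right)} = 6 - 19 o^{3}$ ($f{\left(o \right)} = 6 + o \left(- 19 o^{2}\right) = 6 - 19 o^{3}$)
$30 f{\left(5 \right)} = 30 \left(6 - 19 \cdot 5^{3}\right) = 30 \left(6 - 2375\right) = 30 \left(-2369\right) = -71070$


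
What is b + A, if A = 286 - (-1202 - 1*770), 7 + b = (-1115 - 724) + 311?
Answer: 723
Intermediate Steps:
b = -1535 (b = -7 + ((-1115 - 724) + 311) = -7 + (-1839 + 311) = -7 - 1528 = -1535)
A = 2258 (A = 286 - (-1202 - 770) = 286 - 1*(-1972) = 286 + 1972 = 2258)
b + A = -1535 + 2258 = 723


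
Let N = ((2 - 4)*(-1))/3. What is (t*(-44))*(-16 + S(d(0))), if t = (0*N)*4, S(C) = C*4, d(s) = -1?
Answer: 0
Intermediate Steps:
S(C) = 4*C
N = ⅔ (N = -2*(-1)*(⅓) = 2*(⅓) = ⅔ ≈ 0.66667)
t = 0 (t = (0*(⅔))*4 = 0*4 = 0)
(t*(-44))*(-16 + S(d(0))) = (0*(-44))*(-16 + 4*(-1)) = 0*(-16 - 4) = 0*(-20) = 0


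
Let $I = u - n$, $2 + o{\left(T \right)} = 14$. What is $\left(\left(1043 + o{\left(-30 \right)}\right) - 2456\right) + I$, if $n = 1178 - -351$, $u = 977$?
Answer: $-1953$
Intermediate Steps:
$o{\left(T \right)} = 12$ ($o{\left(T \right)} = -2 + 14 = 12$)
$n = 1529$ ($n = 1178 + 351 = 1529$)
$I = -552$ ($I = 977 - 1529 = -552$)
$\left(\left(1043 + o{\left(-30 \right)}\right) - 2456\right) + I = \left(\left(1043 + 12\right) - 2456\right) - 552 = \left(1055 - 2456\right) - 552 = -1401 - 552 = -1953$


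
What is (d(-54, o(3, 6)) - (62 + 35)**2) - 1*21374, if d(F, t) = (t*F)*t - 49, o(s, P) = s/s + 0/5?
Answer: -30886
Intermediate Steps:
o(s, P) = 1 (o(s, P) = 1 + 0*(1/5) = 1 + 0 = 1)
d(F, t) = -49 + F*t**2 (d(F, t) = (F*t)*t - 49 = F*t**2 - 49 = -49 + F*t**2)
(d(-54, o(3, 6)) - (62 + 35)**2) - 1*21374 = ((-49 - 54*1**2) - (62 + 35)**2) - 1*21374 = ((-49 - 54*1) - 1*97**2) - 21374 = ((-49 - 54) - 1*9409) - 21374 = (-103 - 9409) - 21374 = -9512 - 21374 = -30886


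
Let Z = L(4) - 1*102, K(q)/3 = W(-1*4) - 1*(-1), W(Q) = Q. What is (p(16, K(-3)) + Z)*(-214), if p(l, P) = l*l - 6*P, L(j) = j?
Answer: -45368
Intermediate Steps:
K(q) = -9 (K(q) = 3*(-1*4 - 1*(-1)) = 3*(-4 + 1) = 3*(-3) = -9)
p(l, P) = l² - 6*P
Z = -98 (Z = 4 - 1*102 = 4 - 102 = -98)
(p(16, K(-3)) + Z)*(-214) = ((16² - 6*(-9)) - 98)*(-214) = ((256 + 54) - 98)*(-214) = (310 - 98)*(-214) = 212*(-214) = -45368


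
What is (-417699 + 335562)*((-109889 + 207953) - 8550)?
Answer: -7352411418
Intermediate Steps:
(-417699 + 335562)*((-109889 + 207953) - 8550) = -82137*(98064 - 8550) = -82137*89514 = -7352411418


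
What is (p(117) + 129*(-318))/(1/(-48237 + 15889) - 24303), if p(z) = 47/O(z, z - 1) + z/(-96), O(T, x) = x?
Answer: 43980769411/26055371320 ≈ 1.6880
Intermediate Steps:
p(z) = 47/(-1 + z) - z/96 (p(z) = 47/(z - 1) + z/(-96) = 47/(-1 + z) + z*(-1/96) = 47/(-1 + z) - z/96)
(p(117) + 129*(-318))/(1/(-48237 + 15889) - 24303) = ((4512 - 1*117*(-1 + 117))/(96*(-1 + 117)) + 129*(-318))/(1/(-48237 + 15889) - 24303) = ((1/96)*(4512 - 1*117*116)/116 - 41022)/(1/(-32348) - 24303) = ((1/96)*(1/116)*(4512 - 13572) - 41022)/(-1/32348 - 24303) = ((1/96)*(1/116)*(-9060) - 41022)/(-786153445/32348) = (-755/928 - 41022)*(-32348/786153445) = -38069171/928*(-32348/786153445) = 43980769411/26055371320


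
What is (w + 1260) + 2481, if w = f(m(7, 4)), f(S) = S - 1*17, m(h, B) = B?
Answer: 3728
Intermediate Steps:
f(S) = -17 + S (f(S) = S - 17 = -17 + S)
w = -13 (w = -17 + 4 = -13)
(w + 1260) + 2481 = (-13 + 1260) + 2481 = 1247 + 2481 = 3728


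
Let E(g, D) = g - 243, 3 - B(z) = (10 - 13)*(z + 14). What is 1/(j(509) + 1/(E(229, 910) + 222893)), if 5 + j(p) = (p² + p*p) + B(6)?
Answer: 222879/115500355381 ≈ 1.9297e-6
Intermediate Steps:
B(z) = 45 + 3*z (B(z) = 3 - (10 - 13)*(z + 14) = 3 - (-3)*(14 + z) = 3 - (-42 - 3*z) = 3 + (42 + 3*z) = 45 + 3*z)
E(g, D) = -243 + g
j(p) = 58 + 2*p² (j(p) = -5 + ((p² + p*p) + (45 + 3*6)) = -5 + ((p² + p²) + (45 + 18)) = -5 + (2*p² + 63) = -5 + (63 + 2*p²) = 58 + 2*p²)
1/(j(509) + 1/(E(229, 910) + 222893)) = 1/((58 + 2*509²) + 1/((-243 + 229) + 222893)) = 1/((58 + 2*259081) + 1/(-14 + 222893)) = 1/((58 + 518162) + 1/222879) = 1/(518220 + 1/222879) = 1/(115500355381/222879) = 222879/115500355381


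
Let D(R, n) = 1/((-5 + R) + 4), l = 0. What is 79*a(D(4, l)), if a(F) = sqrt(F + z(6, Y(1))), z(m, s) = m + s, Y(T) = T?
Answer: 79*sqrt(66)/3 ≈ 213.93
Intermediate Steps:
D(R, n) = 1/(-1 + R)
a(F) = sqrt(7 + F) (a(F) = sqrt(F + (6 + 1)) = sqrt(F + 7) = sqrt(7 + F))
79*a(D(4, l)) = 79*sqrt(7 + 1/(-1 + 4)) = 79*sqrt(7 + 1/3) = 79*sqrt(22/3) = 79*(sqrt(66)/3) = 79*sqrt(66)/3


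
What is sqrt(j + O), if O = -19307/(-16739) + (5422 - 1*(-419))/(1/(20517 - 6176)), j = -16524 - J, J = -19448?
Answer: sqrt(23471498987963178)/16739 ≈ 9152.5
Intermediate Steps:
j = 2924 (j = -16524 - 1*(-19448) = -16524 + 19448 = 2924)
O = 1402155427466/16739 (O = -19307*(-1/16739) + (5422 + 419)/(1/14341) = 19307/16739 + 5841/(1/14341) = 19307/16739 + 5841*14341 = 19307/16739 + 83765781 = 1402155427466/16739 ≈ 8.3766e+7)
sqrt(j + O) = sqrt(2924 + 1402155427466/16739) = sqrt(1402204372302/16739) = sqrt(23471498987963178)/16739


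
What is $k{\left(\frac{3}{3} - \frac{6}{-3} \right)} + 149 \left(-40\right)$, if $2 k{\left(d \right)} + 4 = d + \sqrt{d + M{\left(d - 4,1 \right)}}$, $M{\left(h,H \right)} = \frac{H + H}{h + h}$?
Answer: $- \frac{11921}{2} + \frac{\sqrt{2}}{2} \approx -5959.8$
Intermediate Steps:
$M{\left(h,H \right)} = \frac{H}{h}$ ($M{\left(h,H \right)} = \frac{2 H}{2 h} = 2 H \frac{1}{2 h} = \frac{H}{h}$)
$k{\left(d \right)} = -2 + \frac{d}{2} + \frac{\sqrt{d + \frac{1}{-4 + d}}}{2}$ ($k{\left(d \right)} = -2 + \frac{d + \sqrt{d + 1 \frac{1}{d - 4}}}{2} = -2 + \frac{d + \sqrt{d + 1 \frac{1}{-4 + d}}}{2} = -2 + \frac{d + \sqrt{d + \frac{1}{-4 + d}}}{2} = -2 + \left(\frac{d}{2} + \frac{\sqrt{d + \frac{1}{-4 + d}}}{2}\right) = -2 + \frac{d}{2} + \frac{\sqrt{d + \frac{1}{-4 + d}}}{2}$)
$k{\left(\frac{3}{3} - \frac{6}{-3} \right)} + 149 \left(-40\right) = \left(-2 + \frac{\frac{3}{3} - \frac{6}{-3}}{2} + \frac{\sqrt{\frac{1 + \left(\frac{3}{3} - \frac{6}{-3}\right) \left(-4 + \left(\frac{3}{3} - \frac{6}{-3}\right)\right)}{-4 + \left(\frac{3}{3} - \frac{6}{-3}\right)}}}{2}\right) + 149 \left(-40\right) = \left(-2 + \frac{3 \cdot \frac{1}{3} - -2}{2} + \frac{\sqrt{\frac{1 + \left(3 \cdot \frac{1}{3} - -2\right) \left(-4 + \left(3 \cdot \frac{1}{3} - -2\right)\right)}{-4 + \left(3 \cdot \frac{1}{3} - -2\right)}}}{2}\right) - 5960 = \left(-2 + \frac{1 + 2}{2} + \frac{\sqrt{\frac{1 + \left(1 + 2\right) \left(-4 + \left(1 + 2\right)\right)}{-4 + \left(1 + 2\right)}}}{2}\right) - 5960 = \left(-2 + \frac{1}{2} \cdot 3 + \frac{\sqrt{\frac{1 + 3 \left(-4 + 3\right)}{-4 + 3}}}{2}\right) - 5960 = \left(-2 + \frac{3}{2} + \frac{\sqrt{\frac{1 + 3 \left(-1\right)}{-1}}}{2}\right) - 5960 = \left(-2 + \frac{3}{2} + \frac{\sqrt{- (1 - 3)}}{2}\right) - 5960 = \left(-2 + \frac{3}{2} + \frac{\sqrt{\left(-1\right) \left(-2\right)}}{2}\right) - 5960 = \left(-2 + \frac{3}{2} + \frac{\sqrt{2}}{2}\right) - 5960 = \left(- \frac{1}{2} + \frac{\sqrt{2}}{2}\right) - 5960 = - \frac{11921}{2} + \frac{\sqrt{2}}{2}$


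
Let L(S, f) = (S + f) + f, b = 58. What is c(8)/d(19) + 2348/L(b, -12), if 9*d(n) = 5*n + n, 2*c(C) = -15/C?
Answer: 713027/10336 ≈ 68.985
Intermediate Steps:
L(S, f) = S + 2*f
c(C) = -15/(2*C) (c(C) = (-15/C)/2 = -15/(2*C))
d(n) = 2*n/3 (d(n) = (5*n + n)/9 = (6*n)/9 = 2*n/3)
c(8)/d(19) + 2348/L(b, -12) = (-15/2/8)/(((2/3)*19)) + 2348/(58 + 2*(-12)) = (-15/2*1/8)/(38/3) + 2348/(58 - 24) = -15/16*3/38 + 2348/34 = -45/608 + 2348*(1/34) = -45/608 + 1174/17 = 713027/10336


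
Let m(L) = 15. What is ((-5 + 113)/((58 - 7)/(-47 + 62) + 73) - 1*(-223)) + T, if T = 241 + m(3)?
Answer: 91759/191 ≈ 480.41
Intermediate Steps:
T = 256 (T = 241 + 15 = 256)
((-5 + 113)/((58 - 7)/(-47 + 62) + 73) - 1*(-223)) + T = ((-5 + 113)/((58 - 7)/(-47 + 62) + 73) - 1*(-223)) + 256 = (108/(51/15 + 73) + 223) + 256 = (108/(51*(1/15) + 73) + 223) + 256 = (108/(17/5 + 73) + 223) + 256 = (108/(382/5) + 223) + 256 = (108*(5/382) + 223) + 256 = (270/191 + 223) + 256 = 42863/191 + 256 = 91759/191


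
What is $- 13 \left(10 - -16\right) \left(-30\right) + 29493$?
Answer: $39633$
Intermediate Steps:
$- 13 \left(10 - -16\right) \left(-30\right) + 29493 = - 13 \left(10 + 16\right) \left(-30\right) + 29493 = \left(-13\right) 26 \left(-30\right) + 29493 = \left(-338\right) \left(-30\right) + 29493 = 10140 + 29493 = 39633$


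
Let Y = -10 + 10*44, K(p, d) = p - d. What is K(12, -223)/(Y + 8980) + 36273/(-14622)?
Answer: -5631546/2293217 ≈ -2.4557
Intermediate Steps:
Y = 430 (Y = -10 + 440 = 430)
K(12, -223)/(Y + 8980) + 36273/(-14622) = (12 - 1*(-223))/(430 + 8980) + 36273/(-14622) = (12 + 223)/9410 + 36273*(-1/14622) = 235*(1/9410) - 12091/4874 = 47/1882 - 12091/4874 = -5631546/2293217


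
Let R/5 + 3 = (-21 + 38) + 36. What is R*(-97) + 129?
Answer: -24121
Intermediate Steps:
R = 250 (R = -15 + 5*((-21 + 38) + 36) = -15 + 5*(17 + 36) = -15 + 5*53 = -15 + 265 = 250)
R*(-97) + 129 = 250*(-97) + 129 = -24250 + 129 = -24121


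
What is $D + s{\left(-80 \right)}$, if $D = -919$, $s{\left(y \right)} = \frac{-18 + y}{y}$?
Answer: $- \frac{36711}{40} \approx -917.78$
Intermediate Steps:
$s{\left(y \right)} = \frac{-18 + y}{y}$
$D + s{\left(-80 \right)} = -919 + \frac{-18 - 80}{-80} = -919 - - \frac{49}{40} = -919 + \frac{49}{40} = - \frac{36711}{40}$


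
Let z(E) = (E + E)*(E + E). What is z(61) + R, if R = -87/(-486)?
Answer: 2411237/162 ≈ 14884.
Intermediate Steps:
z(E) = 4*E**2 (z(E) = (2*E)*(2*E) = 4*E**2)
R = 29/162 (R = -1/486*(-87) = 29/162 ≈ 0.17901)
z(61) + R = 4*61**2 + 29/162 = 4*3721 + 29/162 = 14884 + 29/162 = 2411237/162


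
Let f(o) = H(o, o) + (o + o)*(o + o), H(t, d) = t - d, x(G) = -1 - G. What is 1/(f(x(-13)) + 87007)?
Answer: 1/87583 ≈ 1.1418e-5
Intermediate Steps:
f(o) = 4*o**2 (f(o) = (o - o) + (o + o)*(o + o) = 0 + (2*o)*(2*o) = 0 + 4*o**2 = 4*o**2)
1/(f(x(-13)) + 87007) = 1/(4*(-1 - 1*(-13))**2 + 87007) = 1/(4*(-1 + 13)**2 + 87007) = 1/(4*12**2 + 87007) = 1/(4*144 + 87007) = 1/(576 + 87007) = 1/87583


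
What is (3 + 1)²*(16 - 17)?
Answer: -16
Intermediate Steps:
(3 + 1)²*(16 - 17) = 4²*(-1) = 16*(-1) = -16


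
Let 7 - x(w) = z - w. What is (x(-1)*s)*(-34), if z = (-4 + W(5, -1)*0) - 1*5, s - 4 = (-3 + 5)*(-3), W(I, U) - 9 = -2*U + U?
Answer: 1020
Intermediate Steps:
W(I, U) = 9 - U (W(I, U) = 9 + (-2*U + U) = 9 - U)
s = -2 (s = 4 + (-3 + 5)*(-3) = 4 + 2*(-3) = 4 - 6 = -2)
z = -9 (z = (-4 + (9 - 1*(-1))*0) - 1*5 = (-4 + (9 + 1)*0) - 5 = (-4 + 10*0) - 5 = (-4 + 0) - 5 = -4 - 5 = -9)
x(w) = 16 + w (x(w) = 7 - (-9 - w) = 7 + (9 + w) = 16 + w)
(x(-1)*s)*(-34) = ((16 - 1)*(-2))*(-34) = (15*(-2))*(-34) = -30*(-34) = 1020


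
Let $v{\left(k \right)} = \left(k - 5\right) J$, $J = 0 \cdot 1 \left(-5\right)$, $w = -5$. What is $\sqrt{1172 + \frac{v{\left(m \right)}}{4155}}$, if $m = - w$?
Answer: $2 \sqrt{293} \approx 34.234$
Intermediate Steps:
$J = 0$ ($J = 0 \left(-5\right) = 0$)
$m = 5$ ($m = \left(-1\right) \left(-5\right) = 5$)
$v{\left(k \right)} = 0$ ($v{\left(k \right)} = \left(k - 5\right) 0 = \left(-5 + k\right) 0 = 0$)
$\sqrt{1172 + \frac{v{\left(m \right)}}{4155}} = \sqrt{1172 + \frac{0}{4155}} = \sqrt{1172 + 0 \cdot \frac{1}{4155}} = \sqrt{1172 + 0} = \sqrt{1172} = 2 \sqrt{293}$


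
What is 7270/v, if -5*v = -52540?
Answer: 3635/5254 ≈ 0.69185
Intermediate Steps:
v = 10508 (v = -1/5*(-52540) = 10508)
7270/v = 7270/10508 = 7270*(1/10508) = 3635/5254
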